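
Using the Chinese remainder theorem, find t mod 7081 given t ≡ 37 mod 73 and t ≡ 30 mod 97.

5074

73⁻¹ mod 97: 73×4 ≡ 1 (mod 97), so 73⁻¹ ≡ 4.
t = 37 + 73×((30 − 37)×4 mod 97) = 37 + 73×69 = 5074.
Check: 5074 mod 73 = 37, 5074 mod 97 = 30. ✓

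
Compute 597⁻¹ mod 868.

221

868 = 1*597 + 271
597 = 2*271 + 55
271 = 4*55 + 51
55 = 1*51 + 4
51 = 12*4 + 3
4 = 1*3 + 1
3 = 3*1 + 0
gcd(597, 868) = 1, so the inverse exists.
Back-substitute for 1:
1 = 1*4 − 1*3
  = −1*51 + 13*4
  = 13*55 − 14*51
  = −14*271 + 69*55
  = 69*597 − 152*271
  = −152*868 + 221*597
So 597⁻¹ ≡ 221 (mod 868).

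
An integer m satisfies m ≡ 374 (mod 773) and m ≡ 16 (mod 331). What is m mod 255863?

96999

773⁻¹ mod 331: 773·167 ≡ 1 (mod 331), so 773⁻¹ ≡ 167.
m = 374 + 773·((16 − 374)·167 mod 331) = 374 + 773·125 = 96999.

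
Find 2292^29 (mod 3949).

Compute successive squares:
29 in binary is 11101, i.e. 29 = 16 + 8 + 4 + 1.
2292^1 ≡ 2292 (mod 3949)
2292^2 ≡ 2292^2 = 5253264 ≡ 1094 (mod 3949)
2292^4 ≡ 1094^2 = 1196836 ≡ 289 (mod 3949)
2292^8 ≡ 289^2 = 83521 ≡ 592 (mod 3949)
2292^16 ≡ 592^2 = 350464 ≡ 2952 (mod 3949)
2292^29 = 2292^16 · 2292^8 · 2292^4 · 2292^1 ≡ 2952 · 592 · 289 · 2292 (mod 3949).
Accumulate the product:
2952 · 592 = 1747584 ≡ 2126
2126 · 289 = 614414 ≡ 2319
2319 · 2292 = 5315148 ≡ 3743

3743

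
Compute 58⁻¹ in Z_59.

59 = 1×58 + 1
58 = 58×1 + 0
gcd(58, 59) = 1, so the inverse exists.
Bézout: 1 = 1×59 − 1×58.
So 58⁻¹ ≡ −1 ≡ 58 (mod 59).

58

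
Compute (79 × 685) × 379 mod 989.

692

79 × 685 = 54115 ≡ 709 (mod 989)
709 × 379 = 268711 ≡ 692 (mod 989)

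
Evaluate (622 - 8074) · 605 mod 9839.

7641

622 - 8074 = -7452 ≡ 2387 (mod 9839)
2387 · 605 = 1444135 ≡ 7641 (mod 9839)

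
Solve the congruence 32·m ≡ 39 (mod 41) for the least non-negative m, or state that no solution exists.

gcd(32, 41) = 1, so a unique solution mod 41 exists.
32⁻¹ ≡ 9 (mod 41).
m ≡ 9·39 ≡ 23 (mod 41).

23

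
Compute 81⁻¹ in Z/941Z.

395

Run the extended Euclidean algorithm:
941 = 11×81 + 50
81 = 1×50 + 31
50 = 1×31 + 19
31 = 1×19 + 12
19 = 1×12 + 7
12 = 1×7 + 5
7 = 1×5 + 2
5 = 2×2 + 1
2 = 2×1 + 0
gcd(81, 941) = 1, so the inverse exists.
Bézout: 1 = −34×941 + 395×81.
So 81⁻¹ ≡ 395 (mod 941).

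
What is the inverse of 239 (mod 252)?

252 = 1·239 + 13
239 = 18·13 + 5
13 = 2·5 + 3
5 = 1·3 + 2
3 = 1·2 + 1
2 = 2·1 + 0
gcd(239, 252) = 1, so the inverse exists.
Back-substitute for 1:
1 = 1·3 − 1·2
  = −1·5 + 2·3
  = 2·13 − 5·5
  = −5·239 + 92·13
  = 92·252 − 97·239
So 239⁻¹ ≡ −97 ≡ 155 (mod 252).

155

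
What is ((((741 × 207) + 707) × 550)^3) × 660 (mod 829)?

336

741 × 207 = 153387 ≡ 22 (mod 829)
22 + 707 = 729
729 × 550 = 400950 ≡ 543 (mod 829)
(543)^3 ≡ 724 (mod 829)
724 × 660 = 477840 ≡ 336 (mod 829)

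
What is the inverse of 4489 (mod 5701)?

3843

Apply the Euclidean algorithm and back-substitute:
5701 = 1·4489 + 1212
4489 = 3·1212 + 853
1212 = 1·853 + 359
853 = 2·359 + 135
359 = 2·135 + 89
135 = 1·89 + 46
89 = 1·46 + 43
46 = 1·43 + 3
43 = 14·3 + 1
3 = 3·1 + 0
gcd(4489, 5701) = 1, so the inverse exists.
Back-substitute for 1:
1 = 1·43 − 14·3
  = −14·46 + 15·43
  = 15·89 − 29·46
  = −29·135 + 44·89
  = 44·359 − 117·135
  = −117·853 + 278·359
  = 278·1212 − 395·853
  = −395·4489 + 1463·1212
  = 1463·5701 − 1858·4489
So 4489⁻¹ ≡ −1858 ≡ 3843 (mod 5701).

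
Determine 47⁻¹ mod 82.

By the extended Euclidean algorithm:
82 = 1*47 + 35
47 = 1*35 + 12
35 = 2*12 + 11
12 = 1*11 + 1
11 = 11*1 + 0
gcd(47, 82) = 1, so the inverse exists.
Bézout: 1 = −4*82 + 7*47.
So 47⁻¹ ≡ 7 (mod 82).

7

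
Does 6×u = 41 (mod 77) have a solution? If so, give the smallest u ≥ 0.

71

gcd(6, 77) = 1, so a unique solution mod 77 exists.
6⁻¹ ≡ 13 (mod 77).
u ≡ 13×41 ≡ 71 (mod 77).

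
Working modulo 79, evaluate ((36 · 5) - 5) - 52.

36 · 5 = 180 ≡ 22 (mod 79)
22 - 5 = 17
17 - 52 = -35 ≡ 44 (mod 79)

44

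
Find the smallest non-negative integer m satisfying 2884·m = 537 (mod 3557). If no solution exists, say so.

gcd(2884, 3557) = 1, so a unique solution mod 3557 exists.
2884⁻¹ ≡ 1760 (mod 3557).
m ≡ 1760·537 ≡ 2515 (mod 3557).

2515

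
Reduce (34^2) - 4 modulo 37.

(34)^2 ≡ 9 (mod 37)
9 - 4 = 5

5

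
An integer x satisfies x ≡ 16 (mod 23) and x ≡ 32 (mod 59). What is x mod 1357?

23⁻¹ mod 59: 23×18 ≡ 1 (mod 59), so 23⁻¹ ≡ 18.
x = 16 + 23×((32 − 16)×18 mod 59) = 16 + 23×52 = 1212.

1212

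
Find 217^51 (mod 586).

265

By square-and-multiply:
51 in binary is 110011, i.e. 51 = 32 + 16 + 2 + 1.
217^1 ≡ 217 (mod 586)
217^2 ≡ 217^2 = 47089 ≡ 209 (mod 586)
217^4 ≡ 209^2 = 43681 ≡ 317 (mod 586)
217^8 ≡ 317^2 = 100489 ≡ 283 (mod 586)
217^16 ≡ 283^2 = 80089 ≡ 393 (mod 586)
217^32 ≡ 393^2 = 154449 ≡ 331 (mod 586)
217^51 = 217^32 · 217^16 · 217^2 · 217^1 ≡ 331 · 393 · 209 · 217 (mod 586).
Accumulate the product:
331 · 393 = 130083 ≡ 577
577 · 209 = 120593 ≡ 463
463 · 217 = 100471 ≡ 265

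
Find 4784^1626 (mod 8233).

4486

By square-and-multiply:
1626 in binary is 11001011010, i.e. 1626 = 1024 + 512 + 64 + 16 + 8 + 2.
4784^1 ≡ 4784 (mod 8233)
4784^2 ≡ 4784^2 = 22886656 ≡ 7149 (mod 8233)
4784^4 ≡ 7149^2 = 51108201 ≡ 5970 (mod 8233)
4784^8 ≡ 5970^2 = 35640900 ≡ 243 (mod 8233)
4784^16 ≡ 243^2 = 59049 ≡ 1418 (mod 8233)
4784^32 ≡ 1418^2 = 2010724 ≡ 1872 (mod 8233)
4784^64 ≡ 1872^2 = 3504384 ≡ 5359 (mod 8233)
4784^128 ≡ 5359^2 = 28718881 ≡ 2177 (mod 8233)
4784^256 ≡ 2177^2 = 4739329 ≡ 5354 (mod 8233)
4784^512 ≡ 5354^2 = 28665316 ≡ 6243 (mod 8233)
4784^1024 ≡ 6243^2 = 38975049 ≡ 27 (mod 8233)
4784^1626 = 4784^1024 · 4784^512 · 4784^64 · 4784^16 · 4784^8 · 4784^2 ≡ 27 · 6243 · 5359 · 1418 · 243 · 7149 (mod 8233).
Accumulate the product:
27 · 6243 = 168561 ≡ 3901
3901 · 5359 = 20905459 ≡ 1872
1872 · 1418 = 2654496 ≡ 3470
3470 · 243 = 843210 ≡ 3444
3444 · 7149 = 24621156 ≡ 4486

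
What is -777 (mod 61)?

-777 = -13·61 + 16, so -777 ≡ 16 (mod 61).

16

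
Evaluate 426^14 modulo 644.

14 in binary is 1110, i.e. 14 = 8 + 4 + 2.
426^1 ≡ 426 (mod 644)
426^2 ≡ 426^2 = 181476 ≡ 512 (mod 644)
426^4 ≡ 512^2 = 262144 ≡ 36 (mod 644)
426^8 ≡ 36^2 = 1296 ≡ 8 (mod 644)
426^14 = 426^8 · 426^4 · 426^2 ≡ 8 · 36 · 512 (mod 644).
Accumulate the product:
8 · 36 = 288
288 · 512 = 147456 ≡ 624

624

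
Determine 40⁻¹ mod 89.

69

89 = 2·40 + 9
40 = 4·9 + 4
9 = 2·4 + 1
4 = 4·1 + 0
gcd(40, 89) = 1, so the inverse exists.
Bézout: 1 = 9·89 − 20·40.
So 40⁻¹ ≡ −20 ≡ 69 (mod 89).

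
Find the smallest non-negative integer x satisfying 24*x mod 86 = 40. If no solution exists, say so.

16

gcd(24, 86) = 2, and 2 | 40, so solutions exist.
Divide through by 2: 12*x = 20 (mod 43).
12⁻¹ ≡ 18 (mod 43).
x ≡ 18*20 ≡ 16 (mod 43).
The smallest non-negative solution is x = 16.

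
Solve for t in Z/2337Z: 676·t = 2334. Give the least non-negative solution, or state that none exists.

1974

gcd(676, 2337) = 1, so a unique solution mod 2337 exists.
676⁻¹ ≡ 121 (mod 2337).
t ≡ 121·2334 ≡ 1974 (mod 2337).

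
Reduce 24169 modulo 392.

24169 = 61·392 + 257, so 24169 ≡ 257 (mod 392).

257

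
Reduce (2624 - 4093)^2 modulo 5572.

1597

2624 - 4093 = -1469 ≡ 4103 (mod 5572)
(4103)^2 ≡ 1597 (mod 5572)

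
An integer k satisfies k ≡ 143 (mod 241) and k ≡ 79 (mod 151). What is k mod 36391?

241⁻¹ mod 151: 241×99 ≡ 1 (mod 151), so 241⁻¹ ≡ 99.
k = 143 + 241×((79 − 143)×99 mod 151) = 143 + 241×6 = 1589.
Check: 1589 mod 241 = 143, 1589 mod 151 = 79. ✓

1589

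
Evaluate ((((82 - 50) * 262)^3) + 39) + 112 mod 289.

178

82 - 50 = 32
32 * 262 = 8384 ≡ 3 (mod 289)
(3)^3 ≡ 27 (mod 289)
27 + 39 = 66
66 + 112 = 178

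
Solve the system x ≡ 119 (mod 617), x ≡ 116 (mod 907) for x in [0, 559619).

272216

617⁻¹ mod 907: 617×760 ≡ 1 (mod 907), so 617⁻¹ ≡ 760.
x = 119 + 617×((116 − 119)×760 mod 907) = 119 + 617×441 = 272216.
Check: 272216 mod 617 = 119, 272216 mod 907 = 116. ✓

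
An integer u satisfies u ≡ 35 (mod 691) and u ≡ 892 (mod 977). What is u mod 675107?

691⁻¹ mod 977: 691·468 ≡ 1 (mod 977), so 691⁻¹ ≡ 468.
u = 35 + 691·((892 − 35)·468 mod 977) = 35 + 691·506 = 349681.
Check: 349681 mod 691 = 35, 349681 mod 977 = 892. ✓

349681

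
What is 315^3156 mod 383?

46

Using repeated squaring:
315^1 ≡ 315 (mod 383)
315^2 ≡ 315^2 = 99225 ≡ 28 (mod 383)
315^4 ≡ 28^2 = 784 ≡ 18 (mod 383)
315^8 ≡ 18^2 = 324 (mod 383)
315^16 ≡ 324^2 = 104976 ≡ 34 (mod 383)
315^32 ≡ 34^2 = 1156 ≡ 7 (mod 383)
315^64 ≡ 7^2 = 49 (mod 383)
315^128 ≡ 49^2 = 2401 ≡ 103 (mod 383)
315^256 ≡ 103^2 = 10609 ≡ 268 (mod 383)
315^512 ≡ 268^2 = 71824 ≡ 203 (mod 383)
315^1024 ≡ 203^2 = 41209 ≡ 228 (mod 383)
315^2048 ≡ 228^2 = 51984 ≡ 279 (mod 383)
315^3156 = 315^2048 * 315^1024 * 315^64 * 315^16 * 315^4 ≡ 279 * 228 * 49 * 34 * 18 (mod 383).
Accumulate the product:
279 * 228 = 63612 ≡ 34
34 * 49 = 1666 ≡ 134
134 * 34 = 4556 ≡ 343
343 * 18 = 6174 ≡ 46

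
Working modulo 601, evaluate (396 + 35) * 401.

396 + 35 = 431
431 * 401 = 172831 ≡ 344 (mod 601)

344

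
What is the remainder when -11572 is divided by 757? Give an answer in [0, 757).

540

-11572 = -16·757 + 540, so -11572 ≡ 540 (mod 757).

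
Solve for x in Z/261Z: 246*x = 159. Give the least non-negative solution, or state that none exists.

gcd(246, 261) = 3, and 3 | 159, so solutions exist.
Divide through by 3: 82*x = 53 (mod 87).
82⁻¹ ≡ 52 (mod 87).
x ≡ 52*53 ≡ 59 (mod 87).
The smallest non-negative solution is x = 59.

59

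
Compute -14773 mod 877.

136

-14773 = -17*877 + 136, so -14773 ≡ 136 (mod 877).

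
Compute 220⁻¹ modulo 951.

817

951 = 4×220 + 71
220 = 3×71 + 7
71 = 10×7 + 1
7 = 7×1 + 0
gcd(220, 951) = 1, so the inverse exists.
Bézout: 1 = 31×951 − 134×220.
So 220⁻¹ ≡ −134 ≡ 817 (mod 951).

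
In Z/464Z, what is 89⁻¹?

By the extended Euclidean algorithm:
464 = 5*89 + 19
89 = 4*19 + 13
19 = 1*13 + 6
13 = 2*6 + 1
6 = 6*1 + 0
gcd(89, 464) = 1, so the inverse exists.
Back-substitute for 1:
1 = 1*13 − 2*6
  = −2*19 + 3*13
  = 3*89 − 14*19
  = −14*464 + 73*89
So 89⁻¹ ≡ 73 (mod 464).

73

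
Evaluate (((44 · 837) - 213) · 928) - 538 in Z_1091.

44 · 837 = 36828 ≡ 825 (mod 1091)
825 - 213 = 612
612 · 928 = 567936 ≡ 616 (mod 1091)
616 - 538 = 78

78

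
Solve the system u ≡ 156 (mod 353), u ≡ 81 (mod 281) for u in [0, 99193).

70050

353⁻¹ mod 281: 353*121 ≡ 1 (mod 281), so 353⁻¹ ≡ 121.
u = 156 + 353*((81 − 156)*121 mod 281) = 156 + 353*198 = 70050.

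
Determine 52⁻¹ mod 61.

Run the extended Euclidean algorithm:
61 = 1×52 + 9
52 = 5×9 + 7
9 = 1×7 + 2
7 = 3×2 + 1
2 = 2×1 + 0
gcd(52, 61) = 1, so the inverse exists.
Bézout: 1 = −23×61 + 27×52.
So 52⁻¹ ≡ 27 (mod 61).

27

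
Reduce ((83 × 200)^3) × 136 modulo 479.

83 × 200 = 16600 ≡ 314 (mod 479)
(314)^3 ≡ 416 (mod 479)
416 × 136 = 56576 ≡ 54 (mod 479)

54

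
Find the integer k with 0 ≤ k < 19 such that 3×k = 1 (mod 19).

19 = 6·3 + 1
3 = 3·1 + 0
gcd(3, 19) = 1, so the inverse exists.
Back-substitute for 1:
1 = 1·19 − 6·3
So 3⁻¹ ≡ −6 ≡ 13 (mod 19).

13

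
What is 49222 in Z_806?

56

49222 = 61×806 + 56, so 49222 ≡ 56 (mod 806).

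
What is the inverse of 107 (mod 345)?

158

345 = 3×107 + 24
107 = 4×24 + 11
24 = 2×11 + 2
11 = 5×2 + 1
2 = 2×1 + 0
gcd(107, 345) = 1, so the inverse exists.
Back-substitute for 1:
1 = 1×11 − 5×2
  = −5×24 + 11×11
  = 11×107 − 49×24
  = −49×345 + 158×107
So 107⁻¹ ≡ 158 (mod 345).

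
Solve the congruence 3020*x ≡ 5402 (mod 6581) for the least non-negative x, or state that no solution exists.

gcd(3020, 6581) = 1, so a unique solution mod 6581 exists.
3020⁻¹ ≡ 5620 (mod 6581).
x ≡ 5620*5402 ≡ 1087 (mod 6581).

1087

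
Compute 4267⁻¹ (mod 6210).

Apply the Euclidean algorithm and back-substitute:
6210 = 1·4267 + 1943
4267 = 2·1943 + 381
1943 = 5·381 + 38
381 = 10·38 + 1
38 = 38·1 + 0
gcd(4267, 6210) = 1, so the inverse exists.
Back-substitute for 1:
1 = 1·381 − 10·38
  = −10·1943 + 51·381
  = 51·4267 − 112·1943
  = −112·6210 + 163·4267
So 4267⁻¹ ≡ 163 (mod 6210).

163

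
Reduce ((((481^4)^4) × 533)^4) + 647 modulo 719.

189

(481)^4 ≡ 203 (mod 719)
(203)^4 ≡ 27 (mod 719)
27 × 533 = 14391 ≡ 11 (mod 719)
(11)^4 ≡ 261 (mod 719)
261 + 647 = 908 ≡ 189 (mod 719)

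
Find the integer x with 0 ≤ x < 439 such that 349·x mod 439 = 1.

239

Run the extended Euclidean algorithm:
439 = 1·349 + 90
349 = 3·90 + 79
90 = 1·79 + 11
79 = 7·11 + 2
11 = 5·2 + 1
2 = 2·1 + 0
gcd(349, 439) = 1, so the inverse exists.
Bézout: 1 = 159·439 − 200·349.
So 349⁻¹ ≡ −200 ≡ 239 (mod 439).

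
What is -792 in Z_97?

81

-792 = -9·97 + 81, so -792 ≡ 81 (mod 97).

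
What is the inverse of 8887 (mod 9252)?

9252 = 1×8887 + 365
8887 = 24×365 + 127
365 = 2×127 + 111
127 = 1×111 + 16
111 = 6×16 + 15
16 = 1×15 + 1
15 = 15×1 + 0
gcd(8887, 9252) = 1, so the inverse exists.
Back-substitute for 1:
1 = 1×16 − 1×15
  = −1×111 + 7×16
  = 7×127 − 8×111
  = −8×365 + 23×127
  = 23×8887 − 560×365
  = −560×9252 + 583×8887
So 8887⁻¹ ≡ 583 (mod 9252).

583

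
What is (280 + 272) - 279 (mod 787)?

273

280 + 272 = 552
552 - 279 = 273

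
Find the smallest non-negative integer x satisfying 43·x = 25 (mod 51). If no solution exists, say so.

gcd(43, 51) = 1, so a unique solution mod 51 exists.
43⁻¹ ≡ 19 (mod 51).
x ≡ 19·25 ≡ 16 (mod 51).

16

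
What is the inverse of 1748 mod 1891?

Run the extended Euclidean algorithm:
1891 = 1*1748 + 143
1748 = 12*143 + 32
143 = 4*32 + 15
32 = 2*15 + 2
15 = 7*2 + 1
2 = 2*1 + 0
gcd(1748, 1891) = 1, so the inverse exists.
Back-substitute for 1:
1 = 1*15 − 7*2
  = −7*32 + 15*15
  = 15*143 − 67*32
  = −67*1748 + 819*143
  = 819*1891 − 886*1748
So 1748⁻¹ ≡ −886 ≡ 1005 (mod 1891).

1005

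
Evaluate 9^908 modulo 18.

9

908 in binary is 1110001100, i.e. 908 = 512 + 256 + 128 + 8 + 4.
9^1 ≡ 9 (mod 18)
9^2 ≡ 9^2 = 81 ≡ 9 (mod 18)
9^4 ≡ 9^2 = 81 ≡ 9 (mod 18)
9^8 ≡ 9^2 = 81 ≡ 9 (mod 18)
9^16 ≡ 9^2 = 81 ≡ 9 (mod 18)
9^32 ≡ 9^2 = 81 ≡ 9 (mod 18)
9^64 ≡ 9^2 = 81 ≡ 9 (mod 18)
9^128 ≡ 9^2 = 81 ≡ 9 (mod 18)
9^256 ≡ 9^2 = 81 ≡ 9 (mod 18)
9^512 ≡ 9^2 = 81 ≡ 9 (mod 18)
9^908 = 9^512 · 9^256 · 9^128 · 9^8 · 9^4 ≡ 9 · 9 · 9 · 9 · 9 (mod 18).
Accumulate the product:
9 · 9 = 81 ≡ 9
9 · 9 = 81 ≡ 9
9 · 9 = 81 ≡ 9
9 · 9 = 81 ≡ 9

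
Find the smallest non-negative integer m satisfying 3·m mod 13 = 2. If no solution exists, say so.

gcd(3, 13) = 1, so a unique solution mod 13 exists.
3⁻¹ ≡ 9 (mod 13).
m ≡ 9·2 ≡ 5 (mod 13).

5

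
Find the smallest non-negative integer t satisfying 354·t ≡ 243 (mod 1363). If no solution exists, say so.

867

gcd(354, 1363) = 1, so a unique solution mod 1363 exists.
354⁻¹ ≡ 643 (mod 1363).
t ≡ 643·243 ≡ 867 (mod 1363).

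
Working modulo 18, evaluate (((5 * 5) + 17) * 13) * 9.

5 * 5 = 25 ≡ 7 (mod 18)
7 + 17 = 24 ≡ 6 (mod 18)
6 * 13 = 78 ≡ 6 (mod 18)
6 * 9 = 54 ≡ 0 (mod 18)

0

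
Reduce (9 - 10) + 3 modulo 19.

9 - 10 = -1 ≡ 18 (mod 19)
18 + 3 = 21 ≡ 2 (mod 19)

2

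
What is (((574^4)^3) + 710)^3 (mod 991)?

613

(574)^4 ≡ 249 (mod 991)
(249)^3 ≡ 451 (mod 991)
451 + 710 = 1161 ≡ 170 (mod 991)
(170)^3 ≡ 613 (mod 991)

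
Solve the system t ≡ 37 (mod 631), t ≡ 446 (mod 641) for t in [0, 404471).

338253

631⁻¹ mod 641: 631·64 ≡ 1 (mod 641), so 631⁻¹ ≡ 64.
t = 37 + 631·((446 − 37)·64 mod 641) = 37 + 631·536 = 338253.
Check: 338253 mod 631 = 37, 338253 mod 641 = 446. ✓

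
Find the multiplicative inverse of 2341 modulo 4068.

1981

Apply the Euclidean algorithm and back-substitute:
4068 = 1·2341 + 1727
2341 = 1·1727 + 614
1727 = 2·614 + 499
614 = 1·499 + 115
499 = 4·115 + 39
115 = 2·39 + 37
39 = 1·37 + 2
37 = 18·2 + 1
2 = 2·1 + 0
gcd(2341, 4068) = 1, so the inverse exists.
Back-substitute for 1:
1 = 1·37 − 18·2
  = −18·39 + 19·37
  = 19·115 − 56·39
  = −56·499 + 243·115
  = 243·614 − 299·499
  = −299·1727 + 841·614
  = 841·2341 − 1140·1727
  = −1140·4068 + 1981·2341
So 2341⁻¹ ≡ 1981 (mod 4068).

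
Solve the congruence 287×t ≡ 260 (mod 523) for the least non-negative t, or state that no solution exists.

123

gcd(287, 523) = 1, so a unique solution mod 523 exists.
287⁻¹ ≡ 441 (mod 523).
t ≡ 441×260 ≡ 123 (mod 523).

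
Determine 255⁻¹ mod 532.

411

Apply the Euclidean algorithm and back-substitute:
532 = 2·255 + 22
255 = 11·22 + 13
22 = 1·13 + 9
13 = 1·9 + 4
9 = 2·4 + 1
4 = 4·1 + 0
gcd(255, 532) = 1, so the inverse exists.
Bézout: 1 = 58·532 − 121·255.
So 255⁻¹ ≡ −121 ≡ 411 (mod 532).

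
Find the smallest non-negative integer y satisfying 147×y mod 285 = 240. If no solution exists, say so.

85

gcd(147, 285) = 3, and 3 | 240, so solutions exist.
Divide through by 3: 49×y = 80 (mod 95).
49⁻¹ ≡ 64 (mod 95).
y ≡ 64×80 ≡ 85 (mod 95).
The smallest non-negative solution is y = 85.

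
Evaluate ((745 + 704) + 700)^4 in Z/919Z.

531

745 + 704 = 1449 ≡ 530 (mod 919)
530 + 700 = 1230 ≡ 311 (mod 919)
(311)^4 ≡ 531 (mod 919)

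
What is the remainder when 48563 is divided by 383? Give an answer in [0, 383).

305

48563 = 126×383 + 305, so 48563 ≡ 305 (mod 383).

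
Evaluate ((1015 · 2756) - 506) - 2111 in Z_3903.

1015 · 2756 = 2797340 ≡ 2792 (mod 3903)
2792 - 506 = 2286
2286 - 2111 = 175

175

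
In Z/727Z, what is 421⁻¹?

373

727 = 1×421 + 306
421 = 1×306 + 115
306 = 2×115 + 76
115 = 1×76 + 39
76 = 1×39 + 37
39 = 1×37 + 2
37 = 18×2 + 1
2 = 2×1 + 0
gcd(421, 727) = 1, so the inverse exists.
Bézout: 1 = 205×727 − 354×421.
So 421⁻¹ ≡ −354 ≡ 373 (mod 727).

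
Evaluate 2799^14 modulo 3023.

2799^1 ≡ 2799 (mod 3023)
2799^2 ≡ 2799^2 = 7834401 ≡ 1808 (mod 3023)
2799^4 ≡ 1808^2 = 3268864 ≡ 1001 (mod 3023)
2799^8 ≡ 1001^2 = 1002001 ≡ 1388 (mod 3023)
2799^14 = 2799^8 × 2799^4 × 2799^2 ≡ 1388 × 1001 × 1808 (mod 3023).
Accumulate the product:
1388 × 1001 = 1389388 ≡ 1831
1831 × 1808 = 3310448 ≡ 263

263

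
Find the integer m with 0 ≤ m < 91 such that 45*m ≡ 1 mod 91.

91 = 2*45 + 1
45 = 45*1 + 0
gcd(45, 91) = 1, so the inverse exists.
Back-substitute for 1:
1 = 1*91 − 2*45
So 45⁻¹ ≡ −2 ≡ 89 (mod 91).

89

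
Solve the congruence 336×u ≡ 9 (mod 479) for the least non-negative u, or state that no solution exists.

gcd(336, 479) = 1, so a unique solution mod 479 exists.
336⁻¹ ≡ 412 (mod 479).
u ≡ 412×9 ≡ 355 (mod 479).

355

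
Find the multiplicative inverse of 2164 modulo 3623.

Run the extended Euclidean algorithm:
3623 = 1*2164 + 1459
2164 = 1*1459 + 705
1459 = 2*705 + 49
705 = 14*49 + 19
49 = 2*19 + 11
19 = 1*11 + 8
11 = 1*8 + 3
8 = 2*3 + 2
3 = 1*2 + 1
2 = 2*1 + 0
gcd(2164, 3623) = 1, so the inverse exists.
Bézout: 1 = 795*3623 − 1331*2164.
So 2164⁻¹ ≡ −1331 ≡ 2292 (mod 3623).

2292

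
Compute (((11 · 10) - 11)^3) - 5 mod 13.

0

11 · 10 = 110 ≡ 6 (mod 13)
6 - 11 = -5 ≡ 8 (mod 13)
(8)^3 ≡ 5 (mod 13)
5 - 5 = 0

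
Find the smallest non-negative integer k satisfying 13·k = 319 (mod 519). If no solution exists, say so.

304

gcd(13, 519) = 1, so a unique solution mod 519 exists.
13⁻¹ ≡ 40 (mod 519).
k ≡ 40·319 ≡ 304 (mod 519).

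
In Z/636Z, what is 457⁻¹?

Apply the Euclidean algorithm and back-substitute:
636 = 1*457 + 179
457 = 2*179 + 99
179 = 1*99 + 80
99 = 1*80 + 19
80 = 4*19 + 4
19 = 4*4 + 3
4 = 1*3 + 1
3 = 3*1 + 0
gcd(457, 636) = 1, so the inverse exists.
Back-substitute for 1:
1 = 1*4 − 1*3
  = −1*19 + 5*4
  = 5*80 − 21*19
  = −21*99 + 26*80
  = 26*179 − 47*99
  = −47*457 + 120*179
  = 120*636 − 167*457
So 457⁻¹ ≡ −167 ≡ 469 (mod 636).

469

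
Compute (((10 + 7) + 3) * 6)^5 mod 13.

10 + 7 = 17 ≡ 4 (mod 13)
4 + 3 = 7
7 * 6 = 42 ≡ 3 (mod 13)
(3)^5 ≡ 9 (mod 13)

9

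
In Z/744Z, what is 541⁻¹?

744 = 1·541 + 203
541 = 2·203 + 135
203 = 1·135 + 68
135 = 1·68 + 67
68 = 1·67 + 1
67 = 67·1 + 0
gcd(541, 744) = 1, so the inverse exists.
Bézout: 1 = 8·744 − 11·541.
So 541⁻¹ ≡ −11 ≡ 733 (mod 744).

733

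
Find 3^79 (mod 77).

Using repeated squaring:
3^1 ≡ 3 (mod 77)
3^2 ≡ 3^2 = 9 (mod 77)
3^4 ≡ 9^2 = 81 ≡ 4 (mod 77)
3^8 ≡ 4^2 = 16 (mod 77)
3^16 ≡ 16^2 = 256 ≡ 25 (mod 77)
3^32 ≡ 25^2 = 625 ≡ 9 (mod 77)
3^64 ≡ 9^2 = 81 ≡ 4 (mod 77)
3^79 = 3^64 × 3^8 × 3^4 × 3^2 × 3^1 ≡ 4 × 16 × 4 × 9 × 3 (mod 77).
Accumulate the product:
4 × 16 = 64
64 × 4 = 256 ≡ 25
25 × 9 = 225 ≡ 71
71 × 3 = 213 ≡ 59

59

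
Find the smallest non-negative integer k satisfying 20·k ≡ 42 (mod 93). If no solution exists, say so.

30

gcd(20, 93) = 1, so a unique solution mod 93 exists.
20⁻¹ ≡ 14 (mod 93).
k ≡ 14·42 ≡ 30 (mod 93).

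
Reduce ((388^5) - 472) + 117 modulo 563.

487

(388)^5 ≡ 279 (mod 563)
279 - 472 = -193 ≡ 370 (mod 563)
370 + 117 = 487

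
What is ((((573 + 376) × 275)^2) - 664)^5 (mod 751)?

573 + 376 = 949 ≡ 198 (mod 751)
198 × 275 = 54450 ≡ 378 (mod 751)
(378)^2 ≡ 194 (mod 751)
194 - 664 = -470 ≡ 281 (mod 751)
(281)^5 ≡ 112 (mod 751)

112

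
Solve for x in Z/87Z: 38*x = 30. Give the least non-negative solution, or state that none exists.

42

gcd(38, 87) = 1, so a unique solution mod 87 exists.
38⁻¹ ≡ 71 (mod 87).
x ≡ 71*30 ≡ 42 (mod 87).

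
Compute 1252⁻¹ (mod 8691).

Apply the Euclidean algorithm and back-substitute:
8691 = 6×1252 + 1179
1252 = 1×1179 + 73
1179 = 16×73 + 11
73 = 6×11 + 7
11 = 1×7 + 4
7 = 1×4 + 3
4 = 1×3 + 1
3 = 3×1 + 0
gcd(1252, 8691) = 1, so the inverse exists.
Back-substitute for 1:
1 = 1×4 − 1×3
  = −1×7 + 2×4
  = 2×11 − 3×7
  = −3×73 + 20×11
  = 20×1179 − 323×73
  = −323×1252 + 343×1179
  = 343×8691 − 2381×1252
So 1252⁻¹ ≡ −2381 ≡ 6310 (mod 8691).

6310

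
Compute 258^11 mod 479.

Compute successive squares:
11 in binary is 1011, i.e. 11 = 8 + 2 + 1.
258^1 ≡ 258 (mod 479)
258^2 ≡ 258^2 = 66564 ≡ 462 (mod 479)
258^4 ≡ 462^2 = 213444 ≡ 289 (mod 479)
258^8 ≡ 289^2 = 83521 ≡ 175 (mod 479)
258^11 = 258^8 · 258^2 · 258^1 ≡ 175 · 462 · 258 (mod 479).
Accumulate the product:
175 · 462 = 80850 ≡ 378
378 · 258 = 97524 ≡ 287

287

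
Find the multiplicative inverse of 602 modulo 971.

921

Apply the Euclidean algorithm and back-substitute:
971 = 1×602 + 369
602 = 1×369 + 233
369 = 1×233 + 136
233 = 1×136 + 97
136 = 1×97 + 39
97 = 2×39 + 19
39 = 2×19 + 1
19 = 19×1 + 0
gcd(602, 971) = 1, so the inverse exists.
Bézout: 1 = 31×971 − 50×602.
So 602⁻¹ ≡ −50 ≡ 921 (mod 971).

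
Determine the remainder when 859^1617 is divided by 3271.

1617 in binary is 11001010001, i.e. 1617 = 1024 + 512 + 64 + 16 + 1.
859^1 ≡ 859 (mod 3271)
859^2 ≡ 859^2 = 737881 ≡ 1906 (mod 3271)
859^4 ≡ 1906^2 = 3632836 ≡ 2026 (mod 3271)
859^8 ≡ 2026^2 = 4104676 ≡ 2842 (mod 3271)
859^16 ≡ 2842^2 = 8076964 ≡ 865 (mod 3271)
859^32 ≡ 865^2 = 748225 ≡ 2437 (mod 3271)
859^64 ≡ 2437^2 = 5938969 ≡ 2104 (mod 3271)
859^128 ≡ 2104^2 = 4426816 ≡ 1153 (mod 3271)
859^256 ≡ 1153^2 = 1329409 ≡ 1383 (mod 3271)
859^512 ≡ 1383^2 = 1912689 ≡ 2425 (mod 3271)
859^1024 ≡ 2425^2 = 5880625 ≡ 2638 (mod 3271)
859^1617 = 859^1024 × 859^512 × 859^64 × 859^16 × 859^1 ≡ 2638 × 2425 × 2104 × 865 × 859 (mod 3271).
Accumulate the product:
2638 × 2425 = 6397150 ≡ 2345
2345 × 2104 = 4933880 ≡ 1212
1212 × 865 = 1048380 ≡ 1660
1660 × 859 = 1425940 ≡ 3055

3055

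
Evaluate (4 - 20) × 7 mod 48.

4 - 20 = -16 ≡ 32 (mod 48)
32 × 7 = 224 ≡ 32 (mod 48)

32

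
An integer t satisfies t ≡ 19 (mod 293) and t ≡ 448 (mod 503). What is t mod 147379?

22580

293⁻¹ mod 503: 293×400 ≡ 1 (mod 503), so 293⁻¹ ≡ 400.
t = 19 + 293×((448 − 19)×400 mod 503) = 19 + 293×77 = 22580.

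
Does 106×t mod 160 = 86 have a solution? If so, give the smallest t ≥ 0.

gcd(106, 160) = 2, and 2 | 86, so solutions exist.
Divide through by 2: 53×t ≡ 43 (mod 80).
53⁻¹ ≡ 77 (mod 80).
t ≡ 77×43 ≡ 31 (mod 80).
The smallest non-negative solution is t = 31.

31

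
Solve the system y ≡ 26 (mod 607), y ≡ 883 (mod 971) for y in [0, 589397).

607⁻¹ mod 971: 607·8 ≡ 1 (mod 971), so 607⁻¹ ≡ 8.
y = 26 + 607·((883 − 26)·8 mod 971) = 26 + 607·59 = 35839.

35839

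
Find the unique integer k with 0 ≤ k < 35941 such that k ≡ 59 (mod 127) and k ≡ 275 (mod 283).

19236

127⁻¹ mod 283: 127*78 ≡ 1 (mod 283), so 127⁻¹ ≡ 78.
k = 59 + 127*((275 − 59)*78 mod 283) = 59 + 127*151 = 19236.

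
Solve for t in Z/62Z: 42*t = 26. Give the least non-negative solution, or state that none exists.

gcd(42, 62) = 2, and 2 | 26, so solutions exist.
Divide through by 2: 21*t = 13 (mod 31).
21⁻¹ ≡ 3 (mod 31).
t ≡ 3*13 ≡ 8 (mod 31).
The smallest non-negative solution is t = 8.

8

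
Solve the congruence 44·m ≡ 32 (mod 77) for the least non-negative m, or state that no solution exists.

no solution

gcd(44, 77) = 11, and 11 does not divide 32.
So the congruence has no solution.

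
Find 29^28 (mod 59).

28 in binary is 11100, i.e. 28 = 16 + 8 + 4.
29^1 ≡ 29 (mod 59)
29^2 ≡ 29^2 = 841 ≡ 15 (mod 59)
29^4 ≡ 15^2 = 225 ≡ 48 (mod 59)
29^8 ≡ 48^2 = 2304 ≡ 3 (mod 59)
29^16 ≡ 3^2 = 9 (mod 59)
29^28 = 29^16 * 29^8 * 29^4 ≡ 9 * 3 * 48 (mod 59).
Accumulate the product:
9 * 3 = 27
27 * 48 = 1296 ≡ 57

57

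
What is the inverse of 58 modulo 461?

310

By the extended Euclidean algorithm:
461 = 7*58 + 55
58 = 1*55 + 3
55 = 18*3 + 1
3 = 3*1 + 0
gcd(58, 461) = 1, so the inverse exists.
Back-substitute for 1:
1 = 1*55 − 18*3
  = −18*58 + 19*55
  = 19*461 − 151*58
So 58⁻¹ ≡ −151 ≡ 310 (mod 461).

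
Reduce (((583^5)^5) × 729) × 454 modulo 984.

618

(583)^5 ≡ 583 (mod 984)
(583)^5 ≡ 583 (mod 984)
583 × 729 = 425007 ≡ 903 (mod 984)
903 × 454 = 409962 ≡ 618 (mod 984)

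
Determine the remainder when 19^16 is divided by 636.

Using repeated squaring:
19^1 ≡ 19 (mod 636)
19^2 ≡ 19^2 = 361 (mod 636)
19^4 ≡ 361^2 = 130321 ≡ 577 (mod 636)
19^8 ≡ 577^2 = 332929 ≡ 301 (mod 636)
19^16 ≡ 301^2 = 90601 ≡ 289 (mod 636)
So 19^16 ≡ 289 (mod 636).

289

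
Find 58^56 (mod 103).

Using repeated squaring:
58^1 ≡ 58 (mod 103)
58^2 ≡ 58^2 = 3364 ≡ 68 (mod 103)
58^4 ≡ 68^2 = 4624 ≡ 92 (mod 103)
58^8 ≡ 92^2 = 8464 ≡ 18 (mod 103)
58^16 ≡ 18^2 = 324 ≡ 15 (mod 103)
58^32 ≡ 15^2 = 225 ≡ 19 (mod 103)
58^56 = 58^32 · 58^16 · 58^8 ≡ 19 · 15 · 18 (mod 103).
Accumulate the product:
19 · 15 = 285 ≡ 79
79 · 18 = 1422 ≡ 83

83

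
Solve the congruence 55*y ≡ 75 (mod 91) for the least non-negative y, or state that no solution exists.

gcd(55, 91) = 1, so a unique solution mod 91 exists.
55⁻¹ ≡ 48 (mod 91).
y ≡ 48*75 ≡ 51 (mod 91).

51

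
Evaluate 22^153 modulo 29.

By square-and-multiply:
153 in binary is 10011001, i.e. 153 = 128 + 16 + 8 + 1.
22^1 ≡ 22 (mod 29)
22^2 ≡ 22^2 = 484 ≡ 20 (mod 29)
22^4 ≡ 20^2 = 400 ≡ 23 (mod 29)
22^8 ≡ 23^2 = 529 ≡ 7 (mod 29)
22^16 ≡ 7^2 = 49 ≡ 20 (mod 29)
22^32 ≡ 20^2 = 400 ≡ 23 (mod 29)
22^64 ≡ 23^2 = 529 ≡ 7 (mod 29)
22^128 ≡ 7^2 = 49 ≡ 20 (mod 29)
22^153 = 22^128 · 22^16 · 22^8 · 22^1 ≡ 20 · 20 · 7 · 22 (mod 29).
Accumulate the product:
20 · 20 = 400 ≡ 23
23 · 7 = 161 ≡ 16
16 · 22 = 352 ≡ 4

4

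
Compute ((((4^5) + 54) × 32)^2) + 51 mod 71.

9

(4)^5 ≡ 30 (mod 71)
30 + 54 = 84 ≡ 13 (mod 71)
13 × 32 = 416 ≡ 61 (mod 71)
(61)^2 ≡ 29 (mod 71)
29 + 51 = 80 ≡ 9 (mod 71)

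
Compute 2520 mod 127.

107

2520 = 19×127 + 107, so 2520 ≡ 107 (mod 127).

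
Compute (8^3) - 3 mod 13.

2

(8)^3 ≡ 5 (mod 13)
5 - 3 = 2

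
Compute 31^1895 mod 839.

775

By square-and-multiply:
1895 in binary is 11101100111, i.e. 1895 = 1024 + 512 + 256 + 64 + 32 + 4 + 2 + 1.
31^1 ≡ 31 (mod 839)
31^2 ≡ 31^2 = 961 ≡ 122 (mod 839)
31^4 ≡ 122^2 = 14884 ≡ 621 (mod 839)
31^8 ≡ 621^2 = 385641 ≡ 540 (mod 839)
31^16 ≡ 540^2 = 291600 ≡ 467 (mod 839)
31^32 ≡ 467^2 = 218089 ≡ 788 (mod 839)
31^64 ≡ 788^2 = 620944 ≡ 84 (mod 839)
31^128 ≡ 84^2 = 7056 ≡ 344 (mod 839)
31^256 ≡ 344^2 = 118336 ≡ 37 (mod 839)
31^512 ≡ 37^2 = 1369 ≡ 530 (mod 839)
31^1024 ≡ 530^2 = 280900 ≡ 674 (mod 839)
31^1895 = 31^1024 · 31^512 · 31^256 · 31^64 · 31^32 · 31^4 · 31^2 · 31^1 ≡ 674 · 530 · 37 · 84 · 788 · 621 · 122 · 31 (mod 839).
Accumulate the product:
674 · 530 = 357220 ≡ 645
645 · 37 = 23865 ≡ 373
373 · 84 = 31332 ≡ 289
289 · 788 = 227732 ≡ 363
363 · 621 = 225423 ≡ 571
571 · 122 = 69662 ≡ 25
25 · 31 = 775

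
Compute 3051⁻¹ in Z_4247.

4073

Apply the Euclidean algorithm and back-substitute:
4247 = 1·3051 + 1196
3051 = 2·1196 + 659
1196 = 1·659 + 537
659 = 1·537 + 122
537 = 4·122 + 49
122 = 2·49 + 24
49 = 2·24 + 1
24 = 24·1 + 0
gcd(3051, 4247) = 1, so the inverse exists.
Bézout: 1 = 125·4247 − 174·3051.
So 3051⁻¹ ≡ −174 ≡ 4073 (mod 4247).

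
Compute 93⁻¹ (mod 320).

117

Run the extended Euclidean algorithm:
320 = 3×93 + 41
93 = 2×41 + 11
41 = 3×11 + 8
11 = 1×8 + 3
8 = 2×3 + 2
3 = 1×2 + 1
2 = 2×1 + 0
gcd(93, 320) = 1, so the inverse exists.
Bézout: 1 = −34×320 + 117×93.
So 93⁻¹ ≡ 117 (mod 320).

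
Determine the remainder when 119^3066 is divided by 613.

By square-and-multiply:
3066 in binary is 101111111010, i.e. 3066 = 2048 + 512 + 256 + 128 + 64 + 32 + 16 + 8 + 2.
119^1 ≡ 119 (mod 613)
119^2 ≡ 119^2 = 14161 ≡ 62 (mod 613)
119^4 ≡ 62^2 = 3844 ≡ 166 (mod 613)
119^8 ≡ 166^2 = 27556 ≡ 584 (mod 613)
119^16 ≡ 584^2 = 341056 ≡ 228 (mod 613)
119^32 ≡ 228^2 = 51984 ≡ 492 (mod 613)
119^64 ≡ 492^2 = 242064 ≡ 542 (mod 613)
119^128 ≡ 542^2 = 293764 ≡ 137 (mod 613)
119^256 ≡ 137^2 = 18769 ≡ 379 (mod 613)
119^512 ≡ 379^2 = 143641 ≡ 199 (mod 613)
119^1024 ≡ 199^2 = 39601 ≡ 369 (mod 613)
119^2048 ≡ 369^2 = 136161 ≡ 75 (mod 613)
119^3066 = 119^2048 × 119^512 × 119^256 × 119^128 × 119^64 × 119^32 × 119^16 × 119^8 × 119^2 ≡ 75 × 199 × 379 × 137 × 542 × 492 × 228 × 584 × 62 (mod 613).
Accumulate the product:
75 × 199 = 14925 ≡ 213
213 × 379 = 80727 ≡ 424
424 × 137 = 58088 ≡ 466
466 × 542 = 252572 ≡ 16
16 × 492 = 7872 ≡ 516
516 × 228 = 117648 ≡ 565
565 × 584 = 329960 ≡ 166
166 × 62 = 10292 ≡ 484

484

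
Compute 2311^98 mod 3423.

2668

By square-and-multiply:
2311^1 ≡ 2311 (mod 3423)
2311^2 ≡ 2311^2 = 5340721 ≡ 841 (mod 3423)
2311^4 ≡ 841^2 = 707281 ≡ 2143 (mod 3423)
2311^8 ≡ 2143^2 = 4592449 ≡ 2206 (mod 3423)
2311^16 ≡ 2206^2 = 4866436 ≡ 2353 (mod 3423)
2311^32 ≡ 2353^2 = 5536609 ≡ 1618 (mod 3423)
2311^64 ≡ 1618^2 = 2617924 ≡ 2752 (mod 3423)
2311^98 = 2311^64 * 2311^32 * 2311^2 ≡ 2752 * 1618 * 841 (mod 3423).
Accumulate the product:
2752 * 1618 = 4452736 ≡ 2836
2836 * 841 = 2385076 ≡ 2668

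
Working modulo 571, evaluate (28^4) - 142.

(28)^4 ≡ 260 (mod 571)
260 - 142 = 118

118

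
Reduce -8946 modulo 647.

-8946 = -14·647 + 112, so -8946 ≡ 112 (mod 647).

112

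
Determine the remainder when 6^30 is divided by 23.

6^1 ≡ 6 (mod 23)
6^2 ≡ 6^2 = 36 ≡ 13 (mod 23)
6^4 ≡ 13^2 = 169 ≡ 8 (mod 23)
6^8 ≡ 8^2 = 64 ≡ 18 (mod 23)
6^16 ≡ 18^2 = 324 ≡ 2 (mod 23)
6^30 = 6^16 * 6^8 * 6^4 * 6^2 ≡ 2 * 18 * 8 * 13 (mod 23).
Accumulate the product:
2 * 18 = 36 ≡ 13
13 * 8 = 104 ≡ 12
12 * 13 = 156 ≡ 18

18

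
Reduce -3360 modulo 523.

-3360 = -7*523 + 301, so -3360 ≡ 301 (mod 523).

301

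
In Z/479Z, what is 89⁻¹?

479 = 5×89 + 34
89 = 2×34 + 21
34 = 1×21 + 13
21 = 1×13 + 8
13 = 1×8 + 5
8 = 1×5 + 3
5 = 1×3 + 2
3 = 1×2 + 1
2 = 2×1 + 0
gcd(89, 479) = 1, so the inverse exists.
Back-substitute for 1:
1 = 1×3 − 1×2
  = −1×5 + 2×3
  = 2×8 − 3×5
  = −3×13 + 5×8
  = 5×21 − 8×13
  = −8×34 + 13×21
  = 13×89 − 34×34
  = −34×479 + 183×89
So 89⁻¹ ≡ 183 (mod 479).

183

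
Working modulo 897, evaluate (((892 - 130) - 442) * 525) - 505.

892 - 130 = 762
762 - 442 = 320
320 * 525 = 168000 ≡ 261 (mod 897)
261 - 505 = -244 ≡ 653 (mod 897)

653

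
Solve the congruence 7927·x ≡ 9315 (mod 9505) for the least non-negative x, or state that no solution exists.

gcd(7927, 9505) = 1, so a unique solution mod 9505 exists.
7927⁻¹ ≡ 5138 (mod 9505).
x ≡ 5138·9315 ≡ 2795 (mod 9505).

2795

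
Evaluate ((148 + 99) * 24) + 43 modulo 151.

148 + 99 = 247 ≡ 96 (mod 151)
96 * 24 = 2304 ≡ 39 (mod 151)
39 + 43 = 82

82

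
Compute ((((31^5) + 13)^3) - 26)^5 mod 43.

1

(31)^5 ≡ 9 (mod 43)
9 + 13 = 22
(22)^3 ≡ 27 (mod 43)
27 - 26 = 1
(1)^5 ≡ 1 (mod 43)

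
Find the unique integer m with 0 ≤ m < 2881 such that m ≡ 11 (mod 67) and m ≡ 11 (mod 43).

67⁻¹ mod 43: 67*9 ≡ 1 (mod 43), so 67⁻¹ ≡ 9.
m = 11 + 67*((11 − 11)*9 mod 43) = 11 + 67*0 = 11.
Check: 11 mod 67 = 11, 11 mod 43 = 11. ✓

11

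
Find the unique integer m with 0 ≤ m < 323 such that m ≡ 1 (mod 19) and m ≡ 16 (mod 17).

19⁻¹ mod 17: 19·9 ≡ 1 (mod 17), so 19⁻¹ ≡ 9.
m = 1 + 19·((16 − 1)·9 mod 17) = 1 + 19·16 = 305.
Check: 305 mod 19 = 1, 305 mod 17 = 16. ✓

305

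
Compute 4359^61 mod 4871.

3990

Compute successive squares:
61 in binary is 111101, i.e. 61 = 32 + 16 + 8 + 4 + 1.
4359^1 ≡ 4359 (mod 4871)
4359^2 ≡ 4359^2 = 19000881 ≡ 3981 (mod 4871)
4359^4 ≡ 3981^2 = 15848361 ≡ 2998 (mod 4871)
4359^8 ≡ 2998^2 = 8988004 ≡ 1009 (mod 4871)
4359^16 ≡ 1009^2 = 1018081 ≡ 42 (mod 4871)
4359^32 ≡ 42^2 = 1764 (mod 4871)
4359^61 = 4359^32 * 4359^16 * 4359^8 * 4359^4 * 4359^1 ≡ 1764 * 42 * 1009 * 2998 * 4359 (mod 4871).
Accumulate the product:
1764 * 42 = 74088 ≡ 1023
1023 * 1009 = 1032207 ≡ 4426
4426 * 2998 = 13269148 ≡ 544
544 * 4359 = 2371296 ≡ 3990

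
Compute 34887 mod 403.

229

34887 = 86·403 + 229, so 34887 ≡ 229 (mod 403).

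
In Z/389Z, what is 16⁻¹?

73

Run the extended Euclidean algorithm:
389 = 24·16 + 5
16 = 3·5 + 1
5 = 5·1 + 0
gcd(16, 389) = 1, so the inverse exists.
Back-substitute for 1:
1 = 1·16 − 3·5
  = −3·389 + 73·16
So 16⁻¹ ≡ 73 (mod 389).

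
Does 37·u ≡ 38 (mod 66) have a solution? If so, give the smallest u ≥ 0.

gcd(37, 66) = 1, so a unique solution mod 66 exists.
37⁻¹ ≡ 25 (mod 66).
u ≡ 25·38 ≡ 26 (mod 66).

26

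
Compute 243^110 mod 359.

4

110 in binary is 1101110, i.e. 110 = 64 + 32 + 8 + 4 + 2.
243^1 ≡ 243 (mod 359)
243^2 ≡ 243^2 = 59049 ≡ 173 (mod 359)
243^4 ≡ 173^2 = 29929 ≡ 132 (mod 359)
243^8 ≡ 132^2 = 17424 ≡ 192 (mod 359)
243^16 ≡ 192^2 = 36864 ≡ 246 (mod 359)
243^32 ≡ 246^2 = 60516 ≡ 204 (mod 359)
243^64 ≡ 204^2 = 41616 ≡ 331 (mod 359)
243^110 = 243^64 · 243^32 · 243^8 · 243^4 · 243^2 ≡ 331 · 204 · 192 · 132 · 173 (mod 359).
Accumulate the product:
331 · 204 = 67524 ≡ 32
32 · 192 = 6144 ≡ 41
41 · 132 = 5412 ≡ 27
27 · 173 = 4671 ≡ 4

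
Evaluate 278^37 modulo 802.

468

By square-and-multiply:
37 in binary is 100101, i.e. 37 = 32 + 4 + 1.
278^1 ≡ 278 (mod 802)
278^2 ≡ 278^2 = 77284 ≡ 292 (mod 802)
278^4 ≡ 292^2 = 85264 ≡ 252 (mod 802)
278^8 ≡ 252^2 = 63504 ≡ 146 (mod 802)
278^16 ≡ 146^2 = 21316 ≡ 464 (mod 802)
278^32 ≡ 464^2 = 215296 ≡ 360 (mod 802)
278^37 = 278^32 · 278^4 · 278^1 ≡ 360 · 252 · 278 (mod 802).
Accumulate the product:
360 · 252 = 90720 ≡ 94
94 · 278 = 26132 ≡ 468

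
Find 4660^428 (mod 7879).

4660^1 ≡ 4660 (mod 7879)
4660^2 ≡ 4660^2 = 21715600 ≡ 1076 (mod 7879)
4660^4 ≡ 1076^2 = 1157776 ≡ 7442 (mod 7879)
4660^8 ≡ 7442^2 = 55383364 ≡ 1873 (mod 7879)
4660^16 ≡ 1873^2 = 3508129 ≡ 1974 (mod 7879)
4660^32 ≡ 1974^2 = 3896676 ≡ 4450 (mod 7879)
4660^64 ≡ 4450^2 = 19802500 ≡ 2573 (mod 7879)
4660^128 ≡ 2573^2 = 6620329 ≡ 1969 (mod 7879)
4660^256 ≡ 1969^2 = 3876961 ≡ 493 (mod 7879)
4660^428 = 4660^256 · 4660^128 · 4660^32 · 4660^8 · 4660^4 ≡ 493 · 1969 · 4450 · 1873 · 7442 (mod 7879).
Accumulate the product:
493 · 1969 = 970717 ≡ 1600
1600 · 4450 = 7120000 ≡ 5263
5263 · 1873 = 9857599 ≡ 970
970 · 7442 = 7218740 ≡ 1576

1576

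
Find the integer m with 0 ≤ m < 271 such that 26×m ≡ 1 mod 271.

Apply the Euclidean algorithm and back-substitute:
271 = 10*26 + 11
26 = 2*11 + 4
11 = 2*4 + 3
4 = 1*3 + 1
3 = 3*1 + 0
gcd(26, 271) = 1, so the inverse exists.
Bézout: 1 = −7*271 + 73*26.
So 26⁻¹ ≡ 73 (mod 271).

73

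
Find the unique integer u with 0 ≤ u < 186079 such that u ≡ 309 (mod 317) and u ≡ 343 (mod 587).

167051

317⁻¹ mod 587: 317·50 ≡ 1 (mod 587), so 317⁻¹ ≡ 50.
u = 309 + 317·((343 − 309)·50 mod 587) = 309 + 317·526 = 167051.
Check: 167051 mod 317 = 309, 167051 mod 587 = 343. ✓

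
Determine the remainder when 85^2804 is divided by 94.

2804 in binary is 101011110100, i.e. 2804 = 2048 + 512 + 128 + 64 + 32 + 16 + 4.
85^1 ≡ 85 (mod 94)
85^2 ≡ 85^2 = 7225 ≡ 81 (mod 94)
85^4 ≡ 81^2 = 6561 ≡ 75 (mod 94)
85^8 ≡ 75^2 = 5625 ≡ 79 (mod 94)
85^16 ≡ 79^2 = 6241 ≡ 37 (mod 94)
85^32 ≡ 37^2 = 1369 ≡ 53 (mod 94)
85^64 ≡ 53^2 = 2809 ≡ 83 (mod 94)
85^128 ≡ 83^2 = 6889 ≡ 27 (mod 94)
85^256 ≡ 27^2 = 729 ≡ 71 (mod 94)
85^512 ≡ 71^2 = 5041 ≡ 59 (mod 94)
85^1024 ≡ 59^2 = 3481 ≡ 3 (mod 94)
85^2048 ≡ 3^2 = 9 (mod 94)
85^2804 = 85^2048 · 85^512 · 85^128 · 85^64 · 85^32 · 85^16 · 85^4 ≡ 9 · 59 · 27 · 83 · 53 · 37 · 75 (mod 94).
Accumulate the product:
9 · 59 = 531 ≡ 61
61 · 27 = 1647 ≡ 49
49 · 83 = 4067 ≡ 25
25 · 53 = 1325 ≡ 9
9 · 37 = 333 ≡ 51
51 · 75 = 3825 ≡ 65

65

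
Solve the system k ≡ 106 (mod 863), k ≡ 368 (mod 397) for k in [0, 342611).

863⁻¹ mod 397: 863×374 ≡ 1 (mod 397), so 863⁻¹ ≡ 374.
k = 106 + 863×((368 − 106)×374 mod 397) = 106 + 863×326 = 281444.
Check: 281444 mod 863 = 106, 281444 mod 397 = 368. ✓

281444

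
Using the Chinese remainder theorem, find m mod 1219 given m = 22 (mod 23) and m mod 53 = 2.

850

23⁻¹ mod 53: 23*30 ≡ 1 (mod 53), so 23⁻¹ ≡ 30.
m = 22 + 23*((2 − 22)*30 mod 53) = 22 + 23*36 = 850.
Check: 850 mod 23 = 22, 850 mod 53 = 2. ✓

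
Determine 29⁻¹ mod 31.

31 = 1·29 + 2
29 = 14·2 + 1
2 = 2·1 + 0
gcd(29, 31) = 1, so the inverse exists.
Back-substitute for 1:
1 = 1·29 − 14·2
  = −14·31 + 15·29
So 29⁻¹ ≡ 15 (mod 31).

15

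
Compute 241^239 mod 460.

61

Compute successive squares:
239 in binary is 11101111, i.e. 239 = 128 + 64 + 32 + 8 + 4 + 2 + 1.
241^1 ≡ 241 (mod 460)
241^2 ≡ 241^2 = 58081 ≡ 121 (mod 460)
241^4 ≡ 121^2 = 14641 ≡ 381 (mod 460)
241^8 ≡ 381^2 = 145161 ≡ 261 (mod 460)
241^16 ≡ 261^2 = 68121 ≡ 41 (mod 460)
241^32 ≡ 41^2 = 1681 ≡ 301 (mod 460)
241^64 ≡ 301^2 = 90601 ≡ 441 (mod 460)
241^128 ≡ 441^2 = 194481 ≡ 361 (mod 460)
241^239 = 241^128 * 241^64 * 241^32 * 241^8 * 241^4 * 241^2 * 241^1 ≡ 361 * 441 * 301 * 261 * 381 * 121 * 241 (mod 460).
Accumulate the product:
361 * 441 = 159201 ≡ 41
41 * 301 = 12341 ≡ 381
381 * 261 = 99441 ≡ 81
81 * 381 = 30861 ≡ 41
41 * 121 = 4961 ≡ 361
361 * 241 = 87001 ≡ 61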